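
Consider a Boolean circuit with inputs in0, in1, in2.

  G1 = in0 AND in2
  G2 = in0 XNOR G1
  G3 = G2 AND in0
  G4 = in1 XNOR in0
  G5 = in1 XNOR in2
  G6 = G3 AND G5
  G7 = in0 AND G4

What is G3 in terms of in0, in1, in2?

G1 = in0 AND in2
G2 = in0 XNOR G1 = in0 XNOR (in0 AND in2)
G3 = G2 AND in0 = (in0 XNOR (in0 AND in2)) AND in0

(in0 XNOR (in0 AND in2)) AND in0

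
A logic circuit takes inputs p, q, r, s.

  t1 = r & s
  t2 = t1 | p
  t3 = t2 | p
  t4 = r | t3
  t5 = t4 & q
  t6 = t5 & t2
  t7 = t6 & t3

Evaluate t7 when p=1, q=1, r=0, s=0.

1

t1 = 0 & 0 = 0
t2 = 0 | 1 = 1
t3 = 1 | 1 = 1
t4 = 0 | 1 = 1
t5 = 1 & 1 = 1
t6 = 1 & 1 = 1
t7 = 1 & 1 = 1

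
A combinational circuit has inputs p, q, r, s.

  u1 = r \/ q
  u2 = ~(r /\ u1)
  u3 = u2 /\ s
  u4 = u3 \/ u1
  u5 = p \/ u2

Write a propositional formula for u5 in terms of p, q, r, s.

p \/ (~(r /\ (r \/ q)))

u1 = r \/ q
u2 = ~(r /\ u1) = ~(r /\ (r \/ q))
u5 = p \/ u2 = p \/ (~(r /\ (r \/ q)))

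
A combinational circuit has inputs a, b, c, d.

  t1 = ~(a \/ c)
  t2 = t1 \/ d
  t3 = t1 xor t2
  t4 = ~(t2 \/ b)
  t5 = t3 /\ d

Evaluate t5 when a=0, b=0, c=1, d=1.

t1 = ~(0 \/ 1) = 0
t2 = 0 \/ 1 = 1
t3 = 0 xor 1 = 1
t5 = 1 /\ 1 = 1

1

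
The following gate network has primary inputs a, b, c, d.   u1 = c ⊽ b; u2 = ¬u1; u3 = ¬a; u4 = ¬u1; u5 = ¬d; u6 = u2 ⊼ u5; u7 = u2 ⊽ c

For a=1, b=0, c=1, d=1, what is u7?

u1 = 1 ⊽ 0 = 0
u2 = ¬0 = 1
u7 = 1 ⊽ 1 = 0

0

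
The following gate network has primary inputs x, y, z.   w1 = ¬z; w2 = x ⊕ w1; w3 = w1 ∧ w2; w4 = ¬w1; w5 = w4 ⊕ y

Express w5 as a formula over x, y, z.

w1 = ¬z
w4 = ¬w1 = ¬¬z
w5 = w4 ⊕ y = ¬¬z ⊕ y

¬¬z ⊕ y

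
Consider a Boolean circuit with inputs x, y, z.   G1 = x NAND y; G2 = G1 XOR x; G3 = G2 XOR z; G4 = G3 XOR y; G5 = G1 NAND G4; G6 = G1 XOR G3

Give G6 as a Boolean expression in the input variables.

(x NAND y) XOR (((x NAND y) XOR x) XOR z)

G1 = x NAND y
G2 = G1 XOR x = (x NAND y) XOR x
G3 = G2 XOR z = ((x NAND y) XOR x) XOR z
G6 = G1 XOR G3 = (x NAND y) XOR (((x NAND y) XOR x) XOR z)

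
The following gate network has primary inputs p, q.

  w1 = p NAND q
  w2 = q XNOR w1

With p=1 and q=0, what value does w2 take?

0

w1 = 1 NAND 0 = 1
w2 = 0 XNOR 1 = 0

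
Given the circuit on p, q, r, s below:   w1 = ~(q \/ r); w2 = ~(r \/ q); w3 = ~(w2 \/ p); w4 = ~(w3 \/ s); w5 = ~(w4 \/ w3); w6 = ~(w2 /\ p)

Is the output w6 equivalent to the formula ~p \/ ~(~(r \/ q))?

Yes

w2 = ~(r \/ q)
w6 = ~(w2 /\ p) = ~((~(r \/ q)) /\ p)
At p=1, q=0, r=0, s=0: circuit gives 0, formula gives 0.
At p=0, q=0, r=0, s=0: circuit gives 1, formula gives 1.
Agrees on all 16 inputs.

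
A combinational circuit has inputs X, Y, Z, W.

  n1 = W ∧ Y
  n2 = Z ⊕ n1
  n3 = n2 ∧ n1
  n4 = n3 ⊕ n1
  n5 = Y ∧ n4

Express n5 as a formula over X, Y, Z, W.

n1 = W ∧ Y
n2 = Z ⊕ n1 = Z ⊕ (W ∧ Y)
n3 = n2 ∧ n1 = (Z ⊕ (W ∧ Y)) ∧ (W ∧ Y)
n4 = n3 ⊕ n1 = ((Z ⊕ (W ∧ Y)) ∧ (W ∧ Y)) ⊕ (W ∧ Y)
n5 = Y ∧ n4 = Y ∧ (((Z ⊕ (W ∧ Y)) ∧ (W ∧ Y)) ⊕ (W ∧ Y))

Y ∧ (((Z ⊕ (W ∧ Y)) ∧ (W ∧ Y)) ⊕ (W ∧ Y))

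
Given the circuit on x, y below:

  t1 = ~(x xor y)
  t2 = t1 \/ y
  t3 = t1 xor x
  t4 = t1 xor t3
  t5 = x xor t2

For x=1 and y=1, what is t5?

t1 = ~(1 xor 1) = 1
t2 = 1 \/ 1 = 1
t5 = 1 xor 1 = 0

0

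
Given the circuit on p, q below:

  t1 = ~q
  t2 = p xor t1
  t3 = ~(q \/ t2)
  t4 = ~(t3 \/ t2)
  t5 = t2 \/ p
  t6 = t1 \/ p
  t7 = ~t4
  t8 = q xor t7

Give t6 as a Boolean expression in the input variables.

~q \/ p

t1 = ~q
t6 = t1 \/ p = ~q \/ p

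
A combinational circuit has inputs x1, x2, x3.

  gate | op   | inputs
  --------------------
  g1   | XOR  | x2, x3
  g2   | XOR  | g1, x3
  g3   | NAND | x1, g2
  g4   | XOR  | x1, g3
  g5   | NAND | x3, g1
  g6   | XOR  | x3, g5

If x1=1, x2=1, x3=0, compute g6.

1

g1 = 1 XOR 0 = 1
g5 = 0 NAND 1 = 1
g6 = 0 XOR 1 = 1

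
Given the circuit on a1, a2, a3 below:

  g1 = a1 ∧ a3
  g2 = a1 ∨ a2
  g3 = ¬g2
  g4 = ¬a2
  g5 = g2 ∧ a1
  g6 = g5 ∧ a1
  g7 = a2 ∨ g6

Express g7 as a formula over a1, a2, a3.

g2 = a1 ∨ a2
g5 = g2 ∧ a1 = (a1 ∨ a2) ∧ a1
g6 = g5 ∧ a1 = ((a1 ∨ a2) ∧ a1) ∧ a1
g7 = a2 ∨ g6 = a2 ∨ (((a1 ∨ a2) ∧ a1) ∧ a1)

a2 ∨ (((a1 ∨ a2) ∧ a1) ∧ a1)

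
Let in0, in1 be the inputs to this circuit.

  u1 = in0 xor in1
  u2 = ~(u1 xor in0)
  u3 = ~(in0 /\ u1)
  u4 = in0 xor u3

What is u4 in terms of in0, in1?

u1 = in0 xor in1
u3 = ~(in0 /\ u1) = ~(in0 /\ (in0 xor in1))
u4 = in0 xor u3 = in0 xor (~(in0 /\ (in0 xor in1)))

in0 xor (~(in0 /\ (in0 xor in1)))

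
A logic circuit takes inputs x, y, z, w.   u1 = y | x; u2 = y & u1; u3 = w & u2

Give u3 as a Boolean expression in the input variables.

w & (y & (y | x))

u1 = y | x
u2 = y & u1 = y & (y | x)
u3 = w & u2 = w & (y & (y | x))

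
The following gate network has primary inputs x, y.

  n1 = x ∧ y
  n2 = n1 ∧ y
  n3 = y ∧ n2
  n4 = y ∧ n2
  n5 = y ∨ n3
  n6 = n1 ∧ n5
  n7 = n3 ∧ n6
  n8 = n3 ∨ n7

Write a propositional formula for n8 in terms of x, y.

(y ∧ ((x ∧ y) ∧ y)) ∨ ((y ∧ ((x ∧ y) ∧ y)) ∧ ((x ∧ y) ∧ (y ∨ (y ∧ ((x ∧ y) ∧ y)))))

n1 = x ∧ y
n2 = n1 ∧ y = (x ∧ y) ∧ y
n3 = y ∧ n2 = y ∧ ((x ∧ y) ∧ y)
n5 = y ∨ n3 = y ∨ (y ∧ ((x ∧ y) ∧ y))
n6 = n1 ∧ n5 = (x ∧ y) ∧ (y ∨ (y ∧ ((x ∧ y) ∧ y)))
n7 = n3 ∧ n6 = (y ∧ ((x ∧ y) ∧ y)) ∧ ((x ∧ y) ∧ (y ∨ (y ∧ ((x ∧ y) ∧ y))))
n8 = n3 ∨ n7 = (y ∧ ((x ∧ y) ∧ y)) ∨ ((y ∧ ((x ∧ y) ∧ y)) ∧ ((x ∧ y) ∧ (y ∨ (y ∧ ((x ∧ y) ∧ y)))))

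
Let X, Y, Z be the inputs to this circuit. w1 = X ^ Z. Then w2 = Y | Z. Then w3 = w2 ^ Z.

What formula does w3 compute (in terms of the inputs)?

(Y | Z) ^ Z

w2 = Y | Z
w3 = w2 ^ Z = (Y | Z) ^ Z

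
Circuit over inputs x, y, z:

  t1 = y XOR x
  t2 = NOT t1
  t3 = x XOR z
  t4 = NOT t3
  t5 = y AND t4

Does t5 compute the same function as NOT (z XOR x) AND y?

Yes

t3 = x XOR z
t4 = NOT t3 = NOT (x XOR z)
t5 = y AND t4 = y AND NOT (x XOR z)
At x=0, y=0, z=0: circuit gives 0, formula gives 0.
At x=0, y=1, z=0: circuit gives 1, formula gives 1.
Agrees on all 8 inputs.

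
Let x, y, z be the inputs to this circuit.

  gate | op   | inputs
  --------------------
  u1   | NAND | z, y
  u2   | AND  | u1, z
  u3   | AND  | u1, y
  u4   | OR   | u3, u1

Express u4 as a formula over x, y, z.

u1 = z NAND y
u3 = u1 AND y = (z NAND y) AND y
u4 = u3 OR u1 = ((z NAND y) AND y) OR (z NAND y)

((z NAND y) AND y) OR (z NAND y)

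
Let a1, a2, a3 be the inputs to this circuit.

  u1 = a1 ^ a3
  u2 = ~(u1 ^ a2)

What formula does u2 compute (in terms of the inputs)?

~((a1 ^ a3) ^ a2)

u1 = a1 ^ a3
u2 = ~(u1 ^ a2) = ~((a1 ^ a3) ^ a2)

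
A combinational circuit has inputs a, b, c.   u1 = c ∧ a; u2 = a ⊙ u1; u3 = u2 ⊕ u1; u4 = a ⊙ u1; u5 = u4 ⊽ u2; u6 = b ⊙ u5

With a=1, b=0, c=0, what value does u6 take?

u1 = 0 ∧ 1 = 0
u2 = 1 ⊙ 0 = 0
u4 = 1 ⊙ 0 = 0
u5 = 0 ⊽ 0 = 1
u6 = 0 ⊙ 1 = 0

0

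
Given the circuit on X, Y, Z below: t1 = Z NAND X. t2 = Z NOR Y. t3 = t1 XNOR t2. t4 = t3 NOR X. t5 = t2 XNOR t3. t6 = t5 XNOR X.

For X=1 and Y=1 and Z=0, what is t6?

1

t1 = 0 NAND 1 = 1
t2 = 0 NOR 1 = 0
t3 = 1 XNOR 0 = 0
t5 = 0 XNOR 0 = 1
t6 = 1 XNOR 1 = 1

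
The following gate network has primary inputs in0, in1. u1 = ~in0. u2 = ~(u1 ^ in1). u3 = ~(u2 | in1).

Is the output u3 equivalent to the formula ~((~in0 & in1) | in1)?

No

u1 = ~in0
u2 = ~(u1 ^ in1) = ~(~in0 ^ in1)
u3 = ~(u2 | in1) = ~((~(~in0 ^ in1)) | in1)
At in0=1, in1=0: circuit gives 0, formula gives 1.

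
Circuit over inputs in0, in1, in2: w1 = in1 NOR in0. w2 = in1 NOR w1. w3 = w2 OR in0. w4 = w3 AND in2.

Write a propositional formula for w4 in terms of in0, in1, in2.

w1 = in1 NOR in0
w2 = in1 NOR w1 = in1 NOR (in1 NOR in0)
w3 = w2 OR in0 = (in1 NOR (in1 NOR in0)) OR in0
w4 = w3 AND in2 = ((in1 NOR (in1 NOR in0)) OR in0) AND in2

((in1 NOR (in1 NOR in0)) OR in0) AND in2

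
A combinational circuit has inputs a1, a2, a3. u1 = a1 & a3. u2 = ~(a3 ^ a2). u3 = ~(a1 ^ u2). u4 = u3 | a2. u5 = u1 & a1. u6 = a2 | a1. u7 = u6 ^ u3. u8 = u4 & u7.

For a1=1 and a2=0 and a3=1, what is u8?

u2 = ~(1 ^ 0) = 0
u3 = ~(1 ^ 0) = 0
u4 = 0 | 0 = 0
u6 = 0 | 1 = 1
u7 = 1 ^ 0 = 1
u8 = 0 & 1 = 0

0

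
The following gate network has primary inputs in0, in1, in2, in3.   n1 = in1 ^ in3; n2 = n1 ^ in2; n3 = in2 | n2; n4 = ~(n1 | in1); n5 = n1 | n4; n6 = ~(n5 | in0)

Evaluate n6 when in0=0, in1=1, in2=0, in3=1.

1

n1 = 1 ^ 1 = 0
n4 = ~(0 | 1) = 0
n5 = 0 | 0 = 0
n6 = ~(0 | 0) = 1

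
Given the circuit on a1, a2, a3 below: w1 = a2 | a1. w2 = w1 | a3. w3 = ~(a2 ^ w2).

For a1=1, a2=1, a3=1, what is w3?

1

w1 = 1 | 1 = 1
w2 = 1 | 1 = 1
w3 = ~(1 ^ 1) = 1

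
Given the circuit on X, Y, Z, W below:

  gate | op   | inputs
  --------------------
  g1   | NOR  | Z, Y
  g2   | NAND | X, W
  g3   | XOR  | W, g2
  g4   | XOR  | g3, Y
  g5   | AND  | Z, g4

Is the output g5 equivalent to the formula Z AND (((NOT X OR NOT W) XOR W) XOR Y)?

g2 = X NAND W
g3 = W XOR g2 = W XOR (X NAND W)
g4 = g3 XOR Y = (W XOR (X NAND W)) XOR Y
g5 = Z AND g4 = Z AND ((W XOR (X NAND W)) XOR Y)
At X=0, Y=0, Z=0, W=0: circuit gives 0, formula gives 0.
At X=0, Y=0, Z=1, W=0: circuit gives 1, formula gives 1.
Agrees on all 16 inputs.

Yes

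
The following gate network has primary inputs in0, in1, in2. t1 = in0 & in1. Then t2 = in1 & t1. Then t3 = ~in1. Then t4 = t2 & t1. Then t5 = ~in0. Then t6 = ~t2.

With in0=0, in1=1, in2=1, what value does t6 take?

t1 = 0 & 1 = 0
t2 = 1 & 0 = 0
t6 = ~0 = 1

1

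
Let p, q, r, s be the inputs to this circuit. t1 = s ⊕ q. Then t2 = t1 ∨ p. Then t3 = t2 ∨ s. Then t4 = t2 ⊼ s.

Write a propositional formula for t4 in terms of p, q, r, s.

((s ⊕ q) ∨ p) ⊼ s

t1 = s ⊕ q
t2 = t1 ∨ p = (s ⊕ q) ∨ p
t4 = t2 ⊼ s = ((s ⊕ q) ∨ p) ⊼ s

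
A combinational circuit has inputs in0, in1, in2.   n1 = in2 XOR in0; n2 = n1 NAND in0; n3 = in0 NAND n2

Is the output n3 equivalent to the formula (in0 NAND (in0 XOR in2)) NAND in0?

Yes

n1 = in2 XOR in0
n2 = n1 NAND in0 = (in2 XOR in0) NAND in0
n3 = in0 NAND n2 = in0 NAND ((in2 XOR in0) NAND in0)
At in0=1, in1=0, in2=1: circuit gives 0, formula gives 0.
At in0=0, in1=0, in2=0: circuit gives 1, formula gives 1.
Agrees on all 8 inputs.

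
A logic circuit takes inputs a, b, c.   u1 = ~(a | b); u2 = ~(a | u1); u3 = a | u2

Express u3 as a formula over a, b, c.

a | (~(a | (~(a | b))))

u1 = ~(a | b)
u2 = ~(a | u1) = ~(a | (~(a | b)))
u3 = a | u2 = a | (~(a | (~(a | b))))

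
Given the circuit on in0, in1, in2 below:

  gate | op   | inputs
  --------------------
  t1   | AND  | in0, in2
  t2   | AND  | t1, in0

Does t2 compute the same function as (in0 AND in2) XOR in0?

No

t1 = in0 AND in2
t2 = t1 AND in0 = (in0 AND in2) AND in0
At in0=1, in1=0, in2=0: circuit gives 0, formula gives 1.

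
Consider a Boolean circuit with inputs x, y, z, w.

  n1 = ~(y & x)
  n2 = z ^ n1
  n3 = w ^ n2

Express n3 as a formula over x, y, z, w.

n1 = ~(y & x)
n2 = z ^ n1 = z ^ (~(y & x))
n3 = w ^ n2 = w ^ (z ^ (~(y & x)))

w ^ (z ^ (~(y & x)))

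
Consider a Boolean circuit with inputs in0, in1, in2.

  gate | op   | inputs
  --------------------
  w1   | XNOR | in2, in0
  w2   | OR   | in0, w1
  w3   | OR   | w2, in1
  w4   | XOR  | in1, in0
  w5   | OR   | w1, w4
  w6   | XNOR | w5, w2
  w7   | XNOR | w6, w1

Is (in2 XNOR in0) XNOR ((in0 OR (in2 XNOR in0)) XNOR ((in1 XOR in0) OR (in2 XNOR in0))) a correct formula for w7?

w1 = in2 XNOR in0
w2 = in0 OR w1 = in0 OR (in2 XNOR in0)
w4 = in1 XOR in0
w5 = w1 OR w4 = (in2 XNOR in0) OR (in1 XOR in0)
w6 = w5 XNOR w2 = ((in2 XNOR in0) OR (in1 XOR in0)) XNOR (in0 OR (in2 XNOR in0))
w7 = w6 XNOR w1 = (((in2 XNOR in0) OR (in1 XOR in0)) XNOR (in0 OR (in2 XNOR in0))) XNOR (in2 XNOR in0)
At in0=0, in1=0, in2=1: circuit gives 0, formula gives 0.
At in0=0, in1=0, in2=0: circuit gives 1, formula gives 1.
Agrees on all 8 inputs.

Yes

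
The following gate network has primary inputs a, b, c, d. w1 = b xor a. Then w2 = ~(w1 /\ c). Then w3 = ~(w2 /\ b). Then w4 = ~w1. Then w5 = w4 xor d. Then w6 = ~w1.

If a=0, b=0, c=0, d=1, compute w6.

1

w1 = 0 xor 0 = 0
w6 = ~0 = 1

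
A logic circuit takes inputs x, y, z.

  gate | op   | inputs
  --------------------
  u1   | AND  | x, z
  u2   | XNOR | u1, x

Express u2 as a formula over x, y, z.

u1 = x AND z
u2 = u1 XNOR x = (x AND z) XNOR x

(x AND z) XNOR x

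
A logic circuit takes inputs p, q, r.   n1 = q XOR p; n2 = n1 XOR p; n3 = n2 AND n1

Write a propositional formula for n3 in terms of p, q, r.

n1 = q XOR p
n2 = n1 XOR p = (q XOR p) XOR p
n3 = n2 AND n1 = ((q XOR p) XOR p) AND (q XOR p)

((q XOR p) XOR p) AND (q XOR p)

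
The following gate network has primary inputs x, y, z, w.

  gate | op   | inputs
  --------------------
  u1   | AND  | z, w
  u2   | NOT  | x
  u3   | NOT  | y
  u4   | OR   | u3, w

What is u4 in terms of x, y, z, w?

u3 = NOT y
u4 = u3 OR w = NOT y OR w

NOT y OR w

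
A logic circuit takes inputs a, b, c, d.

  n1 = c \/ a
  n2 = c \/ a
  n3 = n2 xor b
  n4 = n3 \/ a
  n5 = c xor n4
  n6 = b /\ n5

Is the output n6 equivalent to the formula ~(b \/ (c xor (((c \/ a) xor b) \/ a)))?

n2 = c \/ a
n3 = n2 xor b = (c \/ a) xor b
n4 = n3 \/ a = ((c \/ a) xor b) \/ a
n5 = c xor n4 = c xor (((c \/ a) xor b) \/ a)
n6 = b /\ n5 = b /\ (c xor (((c \/ a) xor b) \/ a))
At a=0, b=0, c=0, d=0: circuit gives 0, formula gives 1.

No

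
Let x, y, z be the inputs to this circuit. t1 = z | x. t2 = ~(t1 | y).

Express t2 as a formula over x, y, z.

t1 = z | x
t2 = ~(t1 | y) = ~((z | x) | y)

~((z | x) | y)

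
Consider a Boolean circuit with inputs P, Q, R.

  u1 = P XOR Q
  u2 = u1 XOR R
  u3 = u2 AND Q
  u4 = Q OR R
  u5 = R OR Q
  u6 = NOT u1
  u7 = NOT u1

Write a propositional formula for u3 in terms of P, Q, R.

((P XOR Q) XOR R) AND Q

u1 = P XOR Q
u2 = u1 XOR R = (P XOR Q) XOR R
u3 = u2 AND Q = ((P XOR Q) XOR R) AND Q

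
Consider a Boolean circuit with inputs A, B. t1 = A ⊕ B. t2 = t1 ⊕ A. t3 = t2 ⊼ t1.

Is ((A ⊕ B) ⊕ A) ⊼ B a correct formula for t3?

No

t1 = A ⊕ B
t2 = t1 ⊕ A = (A ⊕ B) ⊕ A
t3 = t2 ⊼ t1 = ((A ⊕ B) ⊕ A) ⊼ (A ⊕ B)
At A=1, B=1: circuit gives 1, formula gives 0.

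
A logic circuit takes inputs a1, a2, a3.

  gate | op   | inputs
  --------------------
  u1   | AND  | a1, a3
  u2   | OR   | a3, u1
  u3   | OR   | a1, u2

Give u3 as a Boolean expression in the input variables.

u1 = a1 AND a3
u2 = a3 OR u1 = a3 OR (a1 AND a3)
u3 = a1 OR u2 = a1 OR (a3 OR (a1 AND a3))

a1 OR (a3 OR (a1 AND a3))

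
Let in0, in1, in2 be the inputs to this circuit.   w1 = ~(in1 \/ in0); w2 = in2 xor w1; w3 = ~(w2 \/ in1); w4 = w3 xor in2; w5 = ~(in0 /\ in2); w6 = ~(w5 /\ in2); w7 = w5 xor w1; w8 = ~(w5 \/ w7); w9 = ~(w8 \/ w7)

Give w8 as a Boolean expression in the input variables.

w1 = ~(in1 \/ in0)
w5 = ~(in0 /\ in2)
w7 = w5 xor w1 = (~(in0 /\ in2)) xor (~(in1 \/ in0))
w8 = ~(w5 \/ w7) = ~((~(in0 /\ in2)) \/ ((~(in0 /\ in2)) xor (~(in1 \/ in0))))

~((~(in0 /\ in2)) \/ ((~(in0 /\ in2)) xor (~(in1 \/ in0))))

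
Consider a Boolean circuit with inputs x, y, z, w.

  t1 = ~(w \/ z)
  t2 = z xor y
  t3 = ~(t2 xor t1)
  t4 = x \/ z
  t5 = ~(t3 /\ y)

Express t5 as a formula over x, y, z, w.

~((~((z xor y) xor (~(w \/ z)))) /\ y)

t1 = ~(w \/ z)
t2 = z xor y
t3 = ~(t2 xor t1) = ~((z xor y) xor (~(w \/ z)))
t5 = ~(t3 /\ y) = ~((~((z xor y) xor (~(w \/ z)))) /\ y)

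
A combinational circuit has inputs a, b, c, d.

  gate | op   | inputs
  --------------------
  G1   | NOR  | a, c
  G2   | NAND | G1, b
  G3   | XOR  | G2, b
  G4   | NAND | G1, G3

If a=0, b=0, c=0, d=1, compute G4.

0

G1 = 0 NOR 0 = 1
G2 = 1 NAND 0 = 1
G3 = 1 XOR 0 = 1
G4 = 1 NAND 1 = 0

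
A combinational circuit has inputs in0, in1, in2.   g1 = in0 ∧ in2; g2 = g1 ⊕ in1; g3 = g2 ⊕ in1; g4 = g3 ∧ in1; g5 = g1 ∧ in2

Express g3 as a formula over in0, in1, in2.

((in0 ∧ in2) ⊕ in1) ⊕ in1

g1 = in0 ∧ in2
g2 = g1 ⊕ in1 = (in0 ∧ in2) ⊕ in1
g3 = g2 ⊕ in1 = ((in0 ∧ in2) ⊕ in1) ⊕ in1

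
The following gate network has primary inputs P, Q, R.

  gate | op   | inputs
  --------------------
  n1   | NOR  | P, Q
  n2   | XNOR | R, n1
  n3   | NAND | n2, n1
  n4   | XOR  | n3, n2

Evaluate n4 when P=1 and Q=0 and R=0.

n1 = 1 NOR 0 = 0
n2 = 0 XNOR 0 = 1
n3 = 1 NAND 0 = 1
n4 = 1 XOR 1 = 0

0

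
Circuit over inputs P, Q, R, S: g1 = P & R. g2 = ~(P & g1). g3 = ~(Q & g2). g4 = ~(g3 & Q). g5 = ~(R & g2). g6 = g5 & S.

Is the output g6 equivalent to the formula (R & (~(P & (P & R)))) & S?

No

g1 = P & R
g2 = ~(P & g1) = ~(P & (P & R))
g5 = ~(R & g2) = ~(R & (~(P & (P & R))))
g6 = g5 & S = (~(R & (~(P & (P & R))))) & S
At P=0, Q=0, R=0, S=1: circuit gives 1, formula gives 0.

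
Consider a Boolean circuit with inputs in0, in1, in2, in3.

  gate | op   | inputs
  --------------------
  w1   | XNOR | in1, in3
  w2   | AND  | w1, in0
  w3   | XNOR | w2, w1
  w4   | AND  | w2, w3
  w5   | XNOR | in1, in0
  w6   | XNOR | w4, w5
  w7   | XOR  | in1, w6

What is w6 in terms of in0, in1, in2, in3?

(((in1 XNOR in3) AND in0) AND (((in1 XNOR in3) AND in0) XNOR (in1 XNOR in3))) XNOR (in1 XNOR in0)

w1 = in1 XNOR in3
w2 = w1 AND in0 = (in1 XNOR in3) AND in0
w3 = w2 XNOR w1 = ((in1 XNOR in3) AND in0) XNOR (in1 XNOR in3)
w4 = w2 AND w3 = ((in1 XNOR in3) AND in0) AND (((in1 XNOR in3) AND in0) XNOR (in1 XNOR in3))
w5 = in1 XNOR in0
w6 = w4 XNOR w5 = (((in1 XNOR in3) AND in0) AND (((in1 XNOR in3) AND in0) XNOR (in1 XNOR in3))) XNOR (in1 XNOR in0)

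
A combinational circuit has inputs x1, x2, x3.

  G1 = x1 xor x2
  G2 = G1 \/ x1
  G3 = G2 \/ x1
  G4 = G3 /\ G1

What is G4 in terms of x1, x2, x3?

(((x1 xor x2) \/ x1) \/ x1) /\ (x1 xor x2)

G1 = x1 xor x2
G2 = G1 \/ x1 = (x1 xor x2) \/ x1
G3 = G2 \/ x1 = ((x1 xor x2) \/ x1) \/ x1
G4 = G3 /\ G1 = (((x1 xor x2) \/ x1) \/ x1) /\ (x1 xor x2)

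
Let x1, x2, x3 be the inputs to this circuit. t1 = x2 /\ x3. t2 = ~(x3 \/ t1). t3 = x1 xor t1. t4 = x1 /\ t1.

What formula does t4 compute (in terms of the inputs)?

t1 = x2 /\ x3
t4 = x1 /\ t1 = x1 /\ (x2 /\ x3)

x1 /\ (x2 /\ x3)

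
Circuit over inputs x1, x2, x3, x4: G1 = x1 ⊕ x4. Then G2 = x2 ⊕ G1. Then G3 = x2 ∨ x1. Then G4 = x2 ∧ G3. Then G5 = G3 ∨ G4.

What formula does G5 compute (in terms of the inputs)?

G3 = x2 ∨ x1
G4 = x2 ∧ G3 = x2 ∧ (x2 ∨ x1)
G5 = G3 ∨ G4 = (x2 ∨ x1) ∨ (x2 ∧ (x2 ∨ x1))

(x2 ∨ x1) ∨ (x2 ∧ (x2 ∨ x1))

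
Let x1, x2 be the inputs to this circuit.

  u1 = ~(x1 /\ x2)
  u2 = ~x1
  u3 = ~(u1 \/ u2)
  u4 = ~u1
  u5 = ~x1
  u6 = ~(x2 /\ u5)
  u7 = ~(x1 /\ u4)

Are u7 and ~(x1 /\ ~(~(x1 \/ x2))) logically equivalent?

No

u1 = ~(x1 /\ x2)
u4 = ~u1 = ~(~(x1 /\ x2))
u7 = ~(x1 /\ u4) = ~(x1 /\ ~(~(x1 /\ x2)))
At x1=1, x2=0: circuit gives 1, formula gives 0.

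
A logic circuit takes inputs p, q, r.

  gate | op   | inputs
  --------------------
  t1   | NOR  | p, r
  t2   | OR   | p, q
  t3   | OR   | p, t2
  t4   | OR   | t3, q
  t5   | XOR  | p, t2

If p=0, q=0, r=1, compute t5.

0

t2 = 0 OR 0 = 0
t5 = 0 XOR 0 = 0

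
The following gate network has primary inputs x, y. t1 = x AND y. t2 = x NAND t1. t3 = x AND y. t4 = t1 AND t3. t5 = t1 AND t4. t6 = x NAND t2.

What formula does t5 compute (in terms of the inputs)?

t1 = x AND y
t3 = x AND y
t4 = t1 AND t3 = (x AND y) AND (x AND y)
t5 = t1 AND t4 = (x AND y) AND ((x AND y) AND (x AND y))

(x AND y) AND ((x AND y) AND (x AND y))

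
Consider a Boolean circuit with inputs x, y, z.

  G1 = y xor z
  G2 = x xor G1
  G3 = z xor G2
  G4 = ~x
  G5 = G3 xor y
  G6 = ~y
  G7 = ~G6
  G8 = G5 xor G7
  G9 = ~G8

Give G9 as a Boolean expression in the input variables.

~(((z xor (x xor (y xor z))) xor y) xor ~~y)

G1 = y xor z
G2 = x xor G1 = x xor (y xor z)
G3 = z xor G2 = z xor (x xor (y xor z))
G5 = G3 xor y = (z xor (x xor (y xor z))) xor y
G6 = ~y
G7 = ~G6 = ~~y
G8 = G5 xor G7 = ((z xor (x xor (y xor z))) xor y) xor ~~y
G9 = ~G8 = ~(((z xor (x xor (y xor z))) xor y) xor ~~y)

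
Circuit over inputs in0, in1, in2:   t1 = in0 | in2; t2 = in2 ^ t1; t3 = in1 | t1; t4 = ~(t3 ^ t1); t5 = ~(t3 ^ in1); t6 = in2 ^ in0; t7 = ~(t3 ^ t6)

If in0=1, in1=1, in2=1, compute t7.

0

t1 = 1 | 1 = 1
t3 = 1 | 1 = 1
t6 = 1 ^ 1 = 0
t7 = ~(1 ^ 0) = 0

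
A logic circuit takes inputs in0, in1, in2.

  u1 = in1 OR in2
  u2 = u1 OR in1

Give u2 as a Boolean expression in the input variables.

u1 = in1 OR in2
u2 = u1 OR in1 = (in1 OR in2) OR in1

(in1 OR in2) OR in1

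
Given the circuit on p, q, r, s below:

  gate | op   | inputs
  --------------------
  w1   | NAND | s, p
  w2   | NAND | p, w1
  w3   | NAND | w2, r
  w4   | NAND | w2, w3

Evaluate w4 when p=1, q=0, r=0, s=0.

1

w1 = 0 NAND 1 = 1
w2 = 1 NAND 1 = 0
w3 = 0 NAND 0 = 1
w4 = 0 NAND 1 = 1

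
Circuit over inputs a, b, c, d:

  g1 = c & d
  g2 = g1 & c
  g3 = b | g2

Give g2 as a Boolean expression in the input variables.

g1 = c & d
g2 = g1 & c = (c & d) & c

(c & d) & c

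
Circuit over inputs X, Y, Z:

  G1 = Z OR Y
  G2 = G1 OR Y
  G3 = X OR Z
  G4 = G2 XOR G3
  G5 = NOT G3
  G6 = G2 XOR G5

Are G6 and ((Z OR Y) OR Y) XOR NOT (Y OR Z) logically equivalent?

No

G1 = Z OR Y
G2 = G1 OR Y = (Z OR Y) OR Y
G3 = X OR Z
G5 = NOT G3 = NOT (X OR Z)
G6 = G2 XOR G5 = ((Z OR Y) OR Y) XOR NOT (X OR Z)
At X=0, Y=1, Z=0: circuit gives 0, formula gives 1.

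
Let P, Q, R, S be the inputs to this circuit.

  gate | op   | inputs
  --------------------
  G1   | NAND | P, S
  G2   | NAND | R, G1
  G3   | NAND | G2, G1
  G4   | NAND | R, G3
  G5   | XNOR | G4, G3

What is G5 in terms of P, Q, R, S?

(R NAND ((R NAND (P NAND S)) NAND (P NAND S))) XNOR ((R NAND (P NAND S)) NAND (P NAND S))

G1 = P NAND S
G2 = R NAND G1 = R NAND (P NAND S)
G3 = G2 NAND G1 = (R NAND (P NAND S)) NAND (P NAND S)
G4 = R NAND G3 = R NAND ((R NAND (P NAND S)) NAND (P NAND S))
G5 = G4 XNOR G3 = (R NAND ((R NAND (P NAND S)) NAND (P NAND S))) XNOR ((R NAND (P NAND S)) NAND (P NAND S))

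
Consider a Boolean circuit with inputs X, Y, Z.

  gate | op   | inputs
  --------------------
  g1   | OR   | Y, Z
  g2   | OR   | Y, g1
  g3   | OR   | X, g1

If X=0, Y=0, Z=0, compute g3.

g1 = 0 OR 0 = 0
g3 = 0 OR 0 = 0

0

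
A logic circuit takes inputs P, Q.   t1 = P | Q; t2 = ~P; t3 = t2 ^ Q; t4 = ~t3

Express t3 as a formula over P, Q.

t2 = ~P
t3 = t2 ^ Q = ~P ^ Q

~P ^ Q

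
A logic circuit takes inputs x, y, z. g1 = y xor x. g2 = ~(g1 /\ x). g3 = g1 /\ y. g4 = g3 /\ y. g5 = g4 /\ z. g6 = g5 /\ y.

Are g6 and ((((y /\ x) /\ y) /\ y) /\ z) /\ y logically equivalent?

No

g1 = y xor x
g3 = g1 /\ y = (y xor x) /\ y
g4 = g3 /\ y = ((y xor x) /\ y) /\ y
g5 = g4 /\ z = (((y xor x) /\ y) /\ y) /\ z
g6 = g5 /\ y = ((((y xor x) /\ y) /\ y) /\ z) /\ y
At x=0, y=1, z=1: circuit gives 1, formula gives 0.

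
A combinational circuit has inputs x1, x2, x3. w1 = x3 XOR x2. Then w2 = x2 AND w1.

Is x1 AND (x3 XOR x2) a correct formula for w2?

No

w1 = x3 XOR x2
w2 = x2 AND w1 = x2 AND (x3 XOR x2)
At x1=0, x2=1, x3=0: circuit gives 1, formula gives 0.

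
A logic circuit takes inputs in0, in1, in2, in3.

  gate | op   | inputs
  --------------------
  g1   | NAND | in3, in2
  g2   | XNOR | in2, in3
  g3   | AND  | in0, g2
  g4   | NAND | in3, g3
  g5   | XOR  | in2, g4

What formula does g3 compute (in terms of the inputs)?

in0 AND (in2 XNOR in3)

g2 = in2 XNOR in3
g3 = in0 AND g2 = in0 AND (in2 XNOR in3)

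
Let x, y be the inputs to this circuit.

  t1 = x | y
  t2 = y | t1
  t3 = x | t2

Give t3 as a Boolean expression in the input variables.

x | (y | (x | y))

t1 = x | y
t2 = y | t1 = y | (x | y)
t3 = x | t2 = x | (y | (x | y))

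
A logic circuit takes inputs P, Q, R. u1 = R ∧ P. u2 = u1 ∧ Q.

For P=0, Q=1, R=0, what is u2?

u1 = 0 ∧ 0 = 0
u2 = 0 ∧ 1 = 0

0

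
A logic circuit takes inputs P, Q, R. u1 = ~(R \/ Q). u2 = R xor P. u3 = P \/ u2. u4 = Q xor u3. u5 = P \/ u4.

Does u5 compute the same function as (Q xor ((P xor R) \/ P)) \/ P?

Yes

u2 = R xor P
u3 = P \/ u2 = P \/ (R xor P)
u4 = Q xor u3 = Q xor (P \/ (R xor P))
u5 = P \/ u4 = P \/ (Q xor (P \/ (R xor P)))
At P=0, Q=0, R=0: circuit gives 0, formula gives 0.
At P=0, Q=0, R=1: circuit gives 1, formula gives 1.
Agrees on all 8 inputs.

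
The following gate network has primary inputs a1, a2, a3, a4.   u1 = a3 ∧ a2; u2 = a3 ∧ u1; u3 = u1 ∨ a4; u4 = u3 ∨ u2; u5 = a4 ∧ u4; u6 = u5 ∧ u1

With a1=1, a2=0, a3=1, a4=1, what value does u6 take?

0

u1 = 1 ∧ 0 = 0
u2 = 1 ∧ 0 = 0
u3 = 0 ∨ 1 = 1
u4 = 1 ∨ 0 = 1
u5 = 1 ∧ 1 = 1
u6 = 1 ∧ 0 = 0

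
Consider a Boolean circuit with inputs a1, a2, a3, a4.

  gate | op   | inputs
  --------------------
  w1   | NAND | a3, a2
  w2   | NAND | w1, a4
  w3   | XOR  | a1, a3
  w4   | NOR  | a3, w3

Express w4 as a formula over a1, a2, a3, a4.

a3 NOR (a1 XOR a3)

w3 = a1 XOR a3
w4 = a3 NOR w3 = a3 NOR (a1 XOR a3)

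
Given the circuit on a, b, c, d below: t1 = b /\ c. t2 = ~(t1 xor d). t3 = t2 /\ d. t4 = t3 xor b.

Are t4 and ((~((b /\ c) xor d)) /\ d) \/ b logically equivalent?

t1 = b /\ c
t2 = ~(t1 xor d) = ~((b /\ c) xor d)
t3 = t2 /\ d = (~((b /\ c) xor d)) /\ d
t4 = t3 xor b = ((~((b /\ c) xor d)) /\ d) xor b
At a=0, b=1, c=1, d=1: circuit gives 0, formula gives 1.

No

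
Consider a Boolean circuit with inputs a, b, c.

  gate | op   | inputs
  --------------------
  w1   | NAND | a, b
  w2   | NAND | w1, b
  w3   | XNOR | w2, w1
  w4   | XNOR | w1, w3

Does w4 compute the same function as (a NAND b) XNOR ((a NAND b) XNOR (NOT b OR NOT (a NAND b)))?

Yes

w1 = a NAND b
w2 = w1 NAND b = (a NAND b) NAND b
w3 = w2 XNOR w1 = ((a NAND b) NAND b) XNOR (a NAND b)
w4 = w1 XNOR w3 = (a NAND b) XNOR (((a NAND b) NAND b) XNOR (a NAND b))
At a=0, b=1, c=0: circuit gives 0, formula gives 0.
At a=0, b=0, c=0: circuit gives 1, formula gives 1.
Agrees on all 8 inputs.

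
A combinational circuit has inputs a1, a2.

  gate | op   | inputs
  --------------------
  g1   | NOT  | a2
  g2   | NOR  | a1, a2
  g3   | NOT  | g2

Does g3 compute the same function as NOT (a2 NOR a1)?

g2 = a1 NOR a2
g3 = NOT g2 = NOT (a1 NOR a2)
At a1=0, a2=0: circuit gives 0, formula gives 0.
At a1=0, a2=1: circuit gives 1, formula gives 1.
Agrees on all 4 inputs.

Yes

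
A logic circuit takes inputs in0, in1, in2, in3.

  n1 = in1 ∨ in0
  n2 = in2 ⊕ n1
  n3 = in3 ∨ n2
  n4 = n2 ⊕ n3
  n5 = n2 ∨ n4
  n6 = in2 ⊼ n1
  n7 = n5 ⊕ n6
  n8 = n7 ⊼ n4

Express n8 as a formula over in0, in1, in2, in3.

(((in2 ⊕ (in1 ∨ in0)) ∨ ((in2 ⊕ (in1 ∨ in0)) ⊕ (in3 ∨ (in2 ⊕ (in1 ∨ in0))))) ⊕ (in2 ⊼ (in1 ∨ in0))) ⊼ ((in2 ⊕ (in1 ∨ in0)) ⊕ (in3 ∨ (in2 ⊕ (in1 ∨ in0))))

n1 = in1 ∨ in0
n2 = in2 ⊕ n1 = in2 ⊕ (in1 ∨ in0)
n3 = in3 ∨ n2 = in3 ∨ (in2 ⊕ (in1 ∨ in0))
n4 = n2 ⊕ n3 = (in2 ⊕ (in1 ∨ in0)) ⊕ (in3 ∨ (in2 ⊕ (in1 ∨ in0)))
n5 = n2 ∨ n4 = (in2 ⊕ (in1 ∨ in0)) ∨ ((in2 ⊕ (in1 ∨ in0)) ⊕ (in3 ∨ (in2 ⊕ (in1 ∨ in0))))
n6 = in2 ⊼ n1 = in2 ⊼ (in1 ∨ in0)
n7 = n5 ⊕ n6 = ((in2 ⊕ (in1 ∨ in0)) ∨ ((in2 ⊕ (in1 ∨ in0)) ⊕ (in3 ∨ (in2 ⊕ (in1 ∨ in0))))) ⊕ (in2 ⊼ (in1 ∨ in0))
n8 = n7 ⊼ n4 = (((in2 ⊕ (in1 ∨ in0)) ∨ ((in2 ⊕ (in1 ∨ in0)) ⊕ (in3 ∨ (in2 ⊕ (in1 ∨ in0))))) ⊕ (in2 ⊼ (in1 ∨ in0))) ⊼ ((in2 ⊕ (in1 ∨ in0)) ⊕ (in3 ∨ (in2 ⊕ (in1 ∨ in0))))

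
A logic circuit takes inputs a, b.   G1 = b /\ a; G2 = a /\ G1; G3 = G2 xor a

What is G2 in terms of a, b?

G1 = b /\ a
G2 = a /\ G1 = a /\ (b /\ a)

a /\ (b /\ a)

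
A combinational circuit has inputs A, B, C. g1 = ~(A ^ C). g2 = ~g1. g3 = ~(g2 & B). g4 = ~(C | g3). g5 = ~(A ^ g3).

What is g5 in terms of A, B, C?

g1 = ~(A ^ C)
g2 = ~g1 = ~(~(A ^ C))
g3 = ~(g2 & B) = ~(~(~(A ^ C)) & B)
g5 = ~(A ^ g3) = ~(A ^ (~(~(~(A ^ C)) & B)))

~(A ^ (~(~(~(A ^ C)) & B)))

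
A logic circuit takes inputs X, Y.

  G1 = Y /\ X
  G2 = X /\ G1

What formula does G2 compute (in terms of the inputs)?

G1 = Y /\ X
G2 = X /\ G1 = X /\ (Y /\ X)

X /\ (Y /\ X)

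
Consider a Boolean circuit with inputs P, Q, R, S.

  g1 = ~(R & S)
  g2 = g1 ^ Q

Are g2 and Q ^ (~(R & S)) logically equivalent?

g1 = ~(R & S)
g2 = g1 ^ Q = (~(R & S)) ^ Q
At P=0, Q=0, R=1, S=1: circuit gives 0, formula gives 0.
At P=0, Q=0, R=0, S=0: circuit gives 1, formula gives 1.
Agrees on all 16 inputs.

Yes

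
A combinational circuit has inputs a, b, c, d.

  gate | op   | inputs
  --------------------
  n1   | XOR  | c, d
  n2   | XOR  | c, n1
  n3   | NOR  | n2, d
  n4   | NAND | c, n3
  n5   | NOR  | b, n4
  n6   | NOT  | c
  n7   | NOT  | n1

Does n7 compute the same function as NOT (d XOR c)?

n1 = c XOR d
n7 = NOT n1 = NOT (c XOR d)
At a=0, b=0, c=0, d=1: circuit gives 0, formula gives 0.
At a=0, b=0, c=0, d=0: circuit gives 1, formula gives 1.
Agrees on all 16 inputs.

Yes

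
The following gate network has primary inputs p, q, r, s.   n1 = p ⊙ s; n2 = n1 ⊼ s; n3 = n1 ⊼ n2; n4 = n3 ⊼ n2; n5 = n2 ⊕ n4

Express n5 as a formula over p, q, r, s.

((p ⊙ s) ⊼ s) ⊕ (((p ⊙ s) ⊼ ((p ⊙ s) ⊼ s)) ⊼ ((p ⊙ s) ⊼ s))

n1 = p ⊙ s
n2 = n1 ⊼ s = (p ⊙ s) ⊼ s
n3 = n1 ⊼ n2 = (p ⊙ s) ⊼ ((p ⊙ s) ⊼ s)
n4 = n3 ⊼ n2 = ((p ⊙ s) ⊼ ((p ⊙ s) ⊼ s)) ⊼ ((p ⊙ s) ⊼ s)
n5 = n2 ⊕ n4 = ((p ⊙ s) ⊼ s) ⊕ (((p ⊙ s) ⊼ ((p ⊙ s) ⊼ s)) ⊼ ((p ⊙ s) ⊼ s))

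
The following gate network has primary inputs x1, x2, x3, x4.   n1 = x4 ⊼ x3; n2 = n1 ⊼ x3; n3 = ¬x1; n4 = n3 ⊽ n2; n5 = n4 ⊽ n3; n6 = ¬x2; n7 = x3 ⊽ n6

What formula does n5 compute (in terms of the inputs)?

(¬x1 ⊽ ((x4 ⊼ x3) ⊼ x3)) ⊽ ¬x1

n1 = x4 ⊼ x3
n2 = n1 ⊼ x3 = (x4 ⊼ x3) ⊼ x3
n3 = ¬x1
n4 = n3 ⊽ n2 = ¬x1 ⊽ ((x4 ⊼ x3) ⊼ x3)
n5 = n4 ⊽ n3 = (¬x1 ⊽ ((x4 ⊼ x3) ⊼ x3)) ⊽ ¬x1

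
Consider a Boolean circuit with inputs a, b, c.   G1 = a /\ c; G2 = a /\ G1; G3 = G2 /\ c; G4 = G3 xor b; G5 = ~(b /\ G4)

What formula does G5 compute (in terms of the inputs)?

G1 = a /\ c
G2 = a /\ G1 = a /\ (a /\ c)
G3 = G2 /\ c = (a /\ (a /\ c)) /\ c
G4 = G3 xor b = ((a /\ (a /\ c)) /\ c) xor b
G5 = ~(b /\ G4) = ~(b /\ (((a /\ (a /\ c)) /\ c) xor b))

~(b /\ (((a /\ (a /\ c)) /\ c) xor b))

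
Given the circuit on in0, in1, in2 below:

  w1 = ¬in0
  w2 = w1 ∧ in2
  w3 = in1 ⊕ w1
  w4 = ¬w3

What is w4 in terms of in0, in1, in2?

w1 = ¬in0
w3 = in1 ⊕ w1 = in1 ⊕ ¬in0
w4 = ¬w3 = ¬(in1 ⊕ ¬in0)

¬(in1 ⊕ ¬in0)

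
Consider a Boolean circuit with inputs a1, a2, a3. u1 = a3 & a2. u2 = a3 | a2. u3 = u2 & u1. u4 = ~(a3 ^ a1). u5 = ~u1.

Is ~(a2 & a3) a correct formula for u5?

Yes

u1 = a3 & a2
u5 = ~u1 = ~(a3 & a2)
At a1=0, a2=1, a3=1: circuit gives 0, formula gives 0.
At a1=0, a2=0, a3=0: circuit gives 1, formula gives 1.
Agrees on all 8 inputs.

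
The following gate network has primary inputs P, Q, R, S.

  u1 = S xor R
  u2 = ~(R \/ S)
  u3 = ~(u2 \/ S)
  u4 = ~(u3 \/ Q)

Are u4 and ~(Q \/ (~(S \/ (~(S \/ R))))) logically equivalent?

Yes

u2 = ~(R \/ S)
u3 = ~(u2 \/ S) = ~((~(R \/ S)) \/ S)
u4 = ~(u3 \/ Q) = ~((~((~(R \/ S)) \/ S)) \/ Q)
At P=0, Q=0, R=1, S=0: circuit gives 0, formula gives 0.
At P=0, Q=0, R=0, S=0: circuit gives 1, formula gives 1.
Agrees on all 16 inputs.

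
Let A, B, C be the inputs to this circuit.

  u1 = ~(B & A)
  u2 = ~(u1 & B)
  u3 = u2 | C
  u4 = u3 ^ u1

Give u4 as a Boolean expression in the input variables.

((~((~(B & A)) & B)) | C) ^ (~(B & A))

u1 = ~(B & A)
u2 = ~(u1 & B) = ~((~(B & A)) & B)
u3 = u2 | C = (~((~(B & A)) & B)) | C
u4 = u3 ^ u1 = ((~((~(B & A)) & B)) | C) ^ (~(B & A))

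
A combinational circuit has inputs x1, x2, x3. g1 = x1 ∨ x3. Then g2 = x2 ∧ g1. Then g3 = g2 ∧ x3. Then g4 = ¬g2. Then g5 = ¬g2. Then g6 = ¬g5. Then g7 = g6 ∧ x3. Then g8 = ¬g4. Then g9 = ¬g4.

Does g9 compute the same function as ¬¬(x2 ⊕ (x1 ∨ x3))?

No

g1 = x1 ∨ x3
g2 = x2 ∧ g1 = x2 ∧ (x1 ∨ x3)
g4 = ¬g2 = ¬(x2 ∧ (x1 ∨ x3))
g9 = ¬g4 = ¬¬(x2 ∧ (x1 ∨ x3))
At x1=0, x2=0, x3=1: circuit gives 0, formula gives 1.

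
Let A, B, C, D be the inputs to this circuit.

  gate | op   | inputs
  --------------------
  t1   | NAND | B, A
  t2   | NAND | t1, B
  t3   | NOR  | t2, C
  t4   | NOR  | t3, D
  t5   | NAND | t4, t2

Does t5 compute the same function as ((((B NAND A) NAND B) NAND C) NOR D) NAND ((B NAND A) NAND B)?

No

t1 = B NAND A
t2 = t1 NAND B = (B NAND A) NAND B
t3 = t2 NOR C = ((B NAND A) NAND B) NOR C
t4 = t3 NOR D = (((B NAND A) NAND B) NOR C) NOR D
t5 = t4 NAND t2 = ((((B NAND A) NAND B) NOR C) NOR D) NAND ((B NAND A) NAND B)
At A=0, B=0, C=0, D=0: circuit gives 0, formula gives 1.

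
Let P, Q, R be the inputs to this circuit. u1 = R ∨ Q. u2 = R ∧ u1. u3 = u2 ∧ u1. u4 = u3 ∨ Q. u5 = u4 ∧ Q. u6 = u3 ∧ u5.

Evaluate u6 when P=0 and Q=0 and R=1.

0

u1 = 1 ∨ 0 = 1
u2 = 1 ∧ 1 = 1
u3 = 1 ∧ 1 = 1
u4 = 1 ∨ 0 = 1
u5 = 1 ∧ 0 = 0
u6 = 1 ∧ 0 = 0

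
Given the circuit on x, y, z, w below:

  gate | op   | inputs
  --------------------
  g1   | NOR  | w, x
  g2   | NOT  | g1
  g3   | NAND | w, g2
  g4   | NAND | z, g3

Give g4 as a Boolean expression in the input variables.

g1 = w NOR x
g2 = NOT g1 = NOT (w NOR x)
g3 = w NAND g2 = w NAND NOT (w NOR x)
g4 = z NAND g3 = z NAND (w NAND NOT (w NOR x))

z NAND (w NAND NOT (w NOR x))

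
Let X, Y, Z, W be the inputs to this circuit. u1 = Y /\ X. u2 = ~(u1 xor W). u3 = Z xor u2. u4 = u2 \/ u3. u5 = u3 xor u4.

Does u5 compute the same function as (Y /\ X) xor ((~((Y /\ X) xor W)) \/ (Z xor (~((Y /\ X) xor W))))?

u1 = Y /\ X
u2 = ~(u1 xor W) = ~((Y /\ X) xor W)
u3 = Z xor u2 = Z xor (~((Y /\ X) xor W))
u4 = u2 \/ u3 = (~((Y /\ X) xor W)) \/ (Z xor (~((Y /\ X) xor W)))
u5 = u3 xor u4 = (Z xor (~((Y /\ X) xor W))) xor ((~((Y /\ X) xor W)) \/ (Z xor (~((Y /\ X) xor W))))
At X=0, Y=0, Z=0, W=0: circuit gives 0, formula gives 1.

No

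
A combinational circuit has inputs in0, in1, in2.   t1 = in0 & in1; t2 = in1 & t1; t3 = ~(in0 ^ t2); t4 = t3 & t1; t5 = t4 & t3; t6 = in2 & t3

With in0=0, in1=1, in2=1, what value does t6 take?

1

t1 = 0 & 1 = 0
t2 = 1 & 0 = 0
t3 = ~(0 ^ 0) = 1
t6 = 1 & 1 = 1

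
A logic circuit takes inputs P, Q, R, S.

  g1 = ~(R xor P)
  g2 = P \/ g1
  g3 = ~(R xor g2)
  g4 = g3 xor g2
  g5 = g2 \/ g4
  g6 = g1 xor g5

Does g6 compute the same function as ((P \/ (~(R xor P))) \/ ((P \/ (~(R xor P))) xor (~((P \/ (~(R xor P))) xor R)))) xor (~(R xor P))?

g1 = ~(R xor P)
g2 = P \/ g1 = P \/ (~(R xor P))
g3 = ~(R xor g2) = ~(R xor (P \/ (~(R xor P))))
g4 = g3 xor g2 = (~(R xor (P \/ (~(R xor P))))) xor (P \/ (~(R xor P)))
g5 = g2 \/ g4 = (P \/ (~(R xor P))) \/ ((~(R xor (P \/ (~(R xor P))))) xor (P \/ (~(R xor P))))
g6 = g1 xor g5 = (~(R xor P)) xor ((P \/ (~(R xor P))) \/ ((~(R xor (P \/ (~(R xor P))))) xor (P \/ (~(R xor P)))))
At P=0, Q=0, R=0, S=0: circuit gives 0, formula gives 0.
At P=1, Q=0, R=0, S=0: circuit gives 1, formula gives 1.
Agrees on all 16 inputs.

Yes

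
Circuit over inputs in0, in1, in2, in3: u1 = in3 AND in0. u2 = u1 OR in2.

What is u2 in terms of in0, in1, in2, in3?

u1 = in3 AND in0
u2 = u1 OR in2 = (in3 AND in0) OR in2

(in3 AND in0) OR in2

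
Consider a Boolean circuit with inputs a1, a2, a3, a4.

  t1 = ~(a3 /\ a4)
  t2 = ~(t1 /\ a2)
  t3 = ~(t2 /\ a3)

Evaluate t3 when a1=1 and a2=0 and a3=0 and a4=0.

1

t1 = ~(0 /\ 0) = 1
t2 = ~(1 /\ 0) = 1
t3 = ~(1 /\ 0) = 1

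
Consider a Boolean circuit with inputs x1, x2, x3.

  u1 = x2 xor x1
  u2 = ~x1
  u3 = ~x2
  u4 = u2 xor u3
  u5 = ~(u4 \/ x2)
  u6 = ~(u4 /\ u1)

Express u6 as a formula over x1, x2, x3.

~((~x1 xor ~x2) /\ (x2 xor x1))

u1 = x2 xor x1
u2 = ~x1
u3 = ~x2
u4 = u2 xor u3 = ~x1 xor ~x2
u6 = ~(u4 /\ u1) = ~((~x1 xor ~x2) /\ (x2 xor x1))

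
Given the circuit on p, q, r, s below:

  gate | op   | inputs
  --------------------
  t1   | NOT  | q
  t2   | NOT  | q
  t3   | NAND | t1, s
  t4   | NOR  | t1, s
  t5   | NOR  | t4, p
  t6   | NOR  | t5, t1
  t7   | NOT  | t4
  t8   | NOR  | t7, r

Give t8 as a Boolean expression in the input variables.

NOT (NOT q NOR s) NOR r

t1 = NOT q
t4 = t1 NOR s = NOT q NOR s
t7 = NOT t4 = NOT (NOT q NOR s)
t8 = t7 NOR r = NOT (NOT q NOR s) NOR r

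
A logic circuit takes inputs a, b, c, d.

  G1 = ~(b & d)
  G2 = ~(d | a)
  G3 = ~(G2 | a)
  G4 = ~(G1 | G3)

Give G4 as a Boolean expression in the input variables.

G1 = ~(b & d)
G2 = ~(d | a)
G3 = ~(G2 | a) = ~((~(d | a)) | a)
G4 = ~(G1 | G3) = ~((~(b & d)) | (~((~(d | a)) | a)))

~((~(b & d)) | (~((~(d | a)) | a)))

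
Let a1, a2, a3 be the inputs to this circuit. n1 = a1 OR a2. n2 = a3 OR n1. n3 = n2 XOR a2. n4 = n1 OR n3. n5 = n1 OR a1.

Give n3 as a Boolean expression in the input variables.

(a3 OR (a1 OR a2)) XOR a2

n1 = a1 OR a2
n2 = a3 OR n1 = a3 OR (a1 OR a2)
n3 = n2 XOR a2 = (a3 OR (a1 OR a2)) XOR a2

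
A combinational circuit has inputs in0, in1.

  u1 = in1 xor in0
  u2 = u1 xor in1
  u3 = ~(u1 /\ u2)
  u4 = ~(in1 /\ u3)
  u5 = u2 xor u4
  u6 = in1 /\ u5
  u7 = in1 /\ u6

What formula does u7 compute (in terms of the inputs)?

in1 /\ (in1 /\ (((in1 xor in0) xor in1) xor (~(in1 /\ (~((in1 xor in0) /\ ((in1 xor in0) xor in1)))))))

u1 = in1 xor in0
u2 = u1 xor in1 = (in1 xor in0) xor in1
u3 = ~(u1 /\ u2) = ~((in1 xor in0) /\ ((in1 xor in0) xor in1))
u4 = ~(in1 /\ u3) = ~(in1 /\ (~((in1 xor in0) /\ ((in1 xor in0) xor in1))))
u5 = u2 xor u4 = ((in1 xor in0) xor in1) xor (~(in1 /\ (~((in1 xor in0) /\ ((in1 xor in0) xor in1)))))
u6 = in1 /\ u5 = in1 /\ (((in1 xor in0) xor in1) xor (~(in1 /\ (~((in1 xor in0) /\ ((in1 xor in0) xor in1))))))
u7 = in1 /\ u6 = in1 /\ (in1 /\ (((in1 xor in0) xor in1) xor (~(in1 /\ (~((in1 xor in0) /\ ((in1 xor in0) xor in1)))))))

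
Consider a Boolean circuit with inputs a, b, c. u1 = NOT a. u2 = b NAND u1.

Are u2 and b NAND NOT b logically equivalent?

u1 = NOT a
u2 = b NAND u1 = b NAND NOT a
At a=0, b=1, c=0: circuit gives 0, formula gives 1.

No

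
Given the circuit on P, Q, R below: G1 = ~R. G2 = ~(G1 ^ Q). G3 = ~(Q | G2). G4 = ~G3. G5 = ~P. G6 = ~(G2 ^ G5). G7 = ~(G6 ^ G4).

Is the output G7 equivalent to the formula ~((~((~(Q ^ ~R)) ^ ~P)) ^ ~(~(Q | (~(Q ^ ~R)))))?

Yes

G1 = ~R
G2 = ~(G1 ^ Q) = ~(~R ^ Q)
G3 = ~(Q | G2) = ~(Q | (~(~R ^ Q)))
G4 = ~G3 = ~(~(Q | (~(~R ^ Q))))
G5 = ~P
G6 = ~(G2 ^ G5) = ~((~(~R ^ Q)) ^ ~P)
G7 = ~(G6 ^ G4) = ~((~((~(~R ^ Q)) ^ ~P)) ^ ~(~(Q | (~(~R ^ Q)))))
At P=0, Q=1, R=1: circuit gives 0, formula gives 0.
At P=0, Q=0, R=0: circuit gives 1, formula gives 1.
Agrees on all 8 inputs.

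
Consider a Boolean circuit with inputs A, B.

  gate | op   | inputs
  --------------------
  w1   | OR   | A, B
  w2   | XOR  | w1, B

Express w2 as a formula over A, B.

w1 = A OR B
w2 = w1 XOR B = (A OR B) XOR B

(A OR B) XOR B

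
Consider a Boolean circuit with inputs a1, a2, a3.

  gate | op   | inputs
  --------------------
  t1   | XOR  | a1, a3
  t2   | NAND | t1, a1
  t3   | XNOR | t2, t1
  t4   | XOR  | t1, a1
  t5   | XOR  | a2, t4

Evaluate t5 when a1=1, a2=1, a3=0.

t1 = 1 XOR 0 = 1
t4 = 1 XOR 1 = 0
t5 = 1 XOR 0 = 1

1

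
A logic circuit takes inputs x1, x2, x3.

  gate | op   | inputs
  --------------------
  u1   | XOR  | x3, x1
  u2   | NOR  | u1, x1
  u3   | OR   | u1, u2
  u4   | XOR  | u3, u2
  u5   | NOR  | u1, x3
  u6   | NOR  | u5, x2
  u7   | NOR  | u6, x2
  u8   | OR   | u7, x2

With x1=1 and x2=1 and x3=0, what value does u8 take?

u1 = 0 XOR 1 = 1
u5 = 1 NOR 0 = 0
u6 = 0 NOR 1 = 0
u7 = 0 NOR 1 = 0
u8 = 0 OR 1 = 1

1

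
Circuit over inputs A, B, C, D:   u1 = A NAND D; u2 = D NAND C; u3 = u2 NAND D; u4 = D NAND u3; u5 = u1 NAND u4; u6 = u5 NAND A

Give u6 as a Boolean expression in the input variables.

((A NAND D) NAND (D NAND ((D NAND C) NAND D))) NAND A

u1 = A NAND D
u2 = D NAND C
u3 = u2 NAND D = (D NAND C) NAND D
u4 = D NAND u3 = D NAND ((D NAND C) NAND D)
u5 = u1 NAND u4 = (A NAND D) NAND (D NAND ((D NAND C) NAND D))
u6 = u5 NAND A = ((A NAND D) NAND (D NAND ((D NAND C) NAND D))) NAND A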